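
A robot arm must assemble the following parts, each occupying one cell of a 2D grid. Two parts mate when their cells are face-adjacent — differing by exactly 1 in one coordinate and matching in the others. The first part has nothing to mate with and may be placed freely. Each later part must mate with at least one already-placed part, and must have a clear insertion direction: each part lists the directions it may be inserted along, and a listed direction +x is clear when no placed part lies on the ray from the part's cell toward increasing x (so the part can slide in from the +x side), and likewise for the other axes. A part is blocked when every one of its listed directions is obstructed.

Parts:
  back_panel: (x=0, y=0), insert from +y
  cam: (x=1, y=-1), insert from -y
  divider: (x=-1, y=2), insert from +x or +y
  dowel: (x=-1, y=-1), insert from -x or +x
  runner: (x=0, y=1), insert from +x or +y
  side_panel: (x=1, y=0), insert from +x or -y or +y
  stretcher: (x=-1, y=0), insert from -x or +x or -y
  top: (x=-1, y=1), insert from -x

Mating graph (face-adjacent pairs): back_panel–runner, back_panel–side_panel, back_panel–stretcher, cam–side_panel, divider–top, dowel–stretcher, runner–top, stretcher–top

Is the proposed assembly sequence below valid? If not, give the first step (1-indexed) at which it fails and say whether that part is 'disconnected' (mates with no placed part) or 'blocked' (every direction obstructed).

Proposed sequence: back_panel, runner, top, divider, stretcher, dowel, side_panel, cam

1. back_panel@(0, 0) [+y clear] — {back_panel}
2. runner@(0, 1) [+x clear] — {back_panel, runner}
3. top@(-1, 1) [-x clear] — {back_panel, runner, top}
4. divider@(-1, 2) [+x clear] — {back_panel, divider, runner, top}
5. stretcher@(-1, 0) [-x clear] — {back_panel, divider, runner, stretcher, top}
6. dowel@(-1, -1) [-x clear] — {back_panel, divider, dowel, runner, stretcher, top}
7. side_panel@(1, 0) [+x clear] — {back_panel, divider, dowel, runner, side_panel, stretcher, top}
8. cam@(1, -1) [-y clear] — {back_panel, cam, divider, dowel, runner, side_panel, stretcher, top}

Valid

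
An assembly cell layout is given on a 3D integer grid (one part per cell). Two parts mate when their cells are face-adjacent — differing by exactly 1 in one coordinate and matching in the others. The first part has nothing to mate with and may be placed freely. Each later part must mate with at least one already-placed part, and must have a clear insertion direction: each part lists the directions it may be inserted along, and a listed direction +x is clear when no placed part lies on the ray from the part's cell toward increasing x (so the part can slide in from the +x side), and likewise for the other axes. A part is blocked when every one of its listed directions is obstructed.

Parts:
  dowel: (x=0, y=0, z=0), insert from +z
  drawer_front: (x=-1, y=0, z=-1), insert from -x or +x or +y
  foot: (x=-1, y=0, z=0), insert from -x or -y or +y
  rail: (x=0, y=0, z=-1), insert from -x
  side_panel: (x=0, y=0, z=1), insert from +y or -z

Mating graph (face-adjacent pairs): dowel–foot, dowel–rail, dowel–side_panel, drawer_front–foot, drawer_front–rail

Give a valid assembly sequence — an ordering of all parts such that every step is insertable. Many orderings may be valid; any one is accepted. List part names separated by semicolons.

foot; dowel; side_panel; rail; drawer_front

1. foot@(-1, 0, 0) [-x clear] — {foot}
2. dowel@(0, 0, 0) [+z clear] — {dowel, foot}
3. side_panel@(0, 0, 1) [+y clear] — {dowel, foot, side_panel}
4. rail@(0, 0, -1) [-x clear] — {dowel, foot, rail, side_panel}
5. drawer_front@(-1, 0, -1) [-x clear] — {dowel, drawer_front, foot, rail, side_panel}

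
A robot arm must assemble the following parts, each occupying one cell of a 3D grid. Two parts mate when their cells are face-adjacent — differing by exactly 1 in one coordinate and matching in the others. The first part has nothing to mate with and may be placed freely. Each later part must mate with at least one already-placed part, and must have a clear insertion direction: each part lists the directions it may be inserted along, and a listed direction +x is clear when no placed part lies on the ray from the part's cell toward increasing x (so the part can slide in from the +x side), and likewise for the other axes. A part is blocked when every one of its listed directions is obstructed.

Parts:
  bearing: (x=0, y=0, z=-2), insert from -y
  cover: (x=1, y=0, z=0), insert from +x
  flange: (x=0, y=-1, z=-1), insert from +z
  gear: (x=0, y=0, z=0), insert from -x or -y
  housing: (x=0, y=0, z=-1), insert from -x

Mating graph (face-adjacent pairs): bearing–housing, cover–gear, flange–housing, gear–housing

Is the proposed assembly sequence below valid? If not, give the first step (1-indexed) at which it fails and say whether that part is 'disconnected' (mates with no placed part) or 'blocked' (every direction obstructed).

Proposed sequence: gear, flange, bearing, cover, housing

1. gear@(0, 0, 0) [-x clear] — {gear}
2. flange@(0, -1, -1) — no placed neighbour ⇒ disconnected

Invalid at step 2 (disconnected)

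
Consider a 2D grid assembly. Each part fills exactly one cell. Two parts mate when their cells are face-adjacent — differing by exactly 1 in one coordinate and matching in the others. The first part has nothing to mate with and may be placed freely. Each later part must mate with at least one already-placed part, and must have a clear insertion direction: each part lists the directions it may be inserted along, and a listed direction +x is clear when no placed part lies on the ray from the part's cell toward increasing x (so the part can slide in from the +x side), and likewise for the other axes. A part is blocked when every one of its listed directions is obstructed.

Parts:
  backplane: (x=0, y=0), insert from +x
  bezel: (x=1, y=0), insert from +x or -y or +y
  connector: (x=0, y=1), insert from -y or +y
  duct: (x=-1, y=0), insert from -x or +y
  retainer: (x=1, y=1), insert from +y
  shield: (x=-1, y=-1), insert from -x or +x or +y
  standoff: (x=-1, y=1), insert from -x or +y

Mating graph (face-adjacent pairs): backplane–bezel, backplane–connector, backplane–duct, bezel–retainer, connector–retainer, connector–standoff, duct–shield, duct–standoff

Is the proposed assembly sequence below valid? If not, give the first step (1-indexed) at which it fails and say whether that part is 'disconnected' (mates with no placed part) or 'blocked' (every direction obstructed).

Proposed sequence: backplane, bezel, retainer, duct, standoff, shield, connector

Valid

1. backplane@(0, 0) [+x clear] — {backplane}
2. bezel@(1, 0) [+x clear] — {backplane, bezel}
3. retainer@(1, 1) [+y clear] — {backplane, bezel, retainer}
4. duct@(-1, 0) [-x clear] — {backplane, bezel, duct, retainer}
5. standoff@(-1, 1) [-x clear] — {backplane, bezel, duct, retainer, standoff}
6. shield@(-1, -1) [-x clear] — {backplane, bezel, duct, retainer, shield, standoff}
7. connector@(0, 1) [+y clear] — {backplane, bezel, connector, duct, retainer, shield, standoff}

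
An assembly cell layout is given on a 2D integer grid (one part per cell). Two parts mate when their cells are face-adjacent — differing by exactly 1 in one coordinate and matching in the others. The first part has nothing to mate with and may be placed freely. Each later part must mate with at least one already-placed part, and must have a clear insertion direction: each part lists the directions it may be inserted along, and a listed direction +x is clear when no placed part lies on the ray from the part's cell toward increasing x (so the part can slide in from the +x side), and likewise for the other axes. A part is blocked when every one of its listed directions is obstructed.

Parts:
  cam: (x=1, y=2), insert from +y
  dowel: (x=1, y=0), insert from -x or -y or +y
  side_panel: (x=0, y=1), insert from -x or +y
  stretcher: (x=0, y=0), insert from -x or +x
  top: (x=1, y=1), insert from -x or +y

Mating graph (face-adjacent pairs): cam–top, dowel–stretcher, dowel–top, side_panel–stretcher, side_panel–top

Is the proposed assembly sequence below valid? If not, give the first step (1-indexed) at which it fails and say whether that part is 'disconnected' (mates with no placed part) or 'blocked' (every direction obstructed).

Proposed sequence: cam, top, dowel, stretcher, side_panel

1. cam@(1, 2) [+y clear] — {cam}
2. top@(1, 1) [-x clear] — {cam, top}
3. dowel@(1, 0) [-x clear] — {cam, dowel, top}
4. stretcher@(0, 0) [-x clear] — {cam, dowel, stretcher, top}
5. side_panel@(0, 1) [-x clear] — {cam, dowel, side_panel, stretcher, top}

Valid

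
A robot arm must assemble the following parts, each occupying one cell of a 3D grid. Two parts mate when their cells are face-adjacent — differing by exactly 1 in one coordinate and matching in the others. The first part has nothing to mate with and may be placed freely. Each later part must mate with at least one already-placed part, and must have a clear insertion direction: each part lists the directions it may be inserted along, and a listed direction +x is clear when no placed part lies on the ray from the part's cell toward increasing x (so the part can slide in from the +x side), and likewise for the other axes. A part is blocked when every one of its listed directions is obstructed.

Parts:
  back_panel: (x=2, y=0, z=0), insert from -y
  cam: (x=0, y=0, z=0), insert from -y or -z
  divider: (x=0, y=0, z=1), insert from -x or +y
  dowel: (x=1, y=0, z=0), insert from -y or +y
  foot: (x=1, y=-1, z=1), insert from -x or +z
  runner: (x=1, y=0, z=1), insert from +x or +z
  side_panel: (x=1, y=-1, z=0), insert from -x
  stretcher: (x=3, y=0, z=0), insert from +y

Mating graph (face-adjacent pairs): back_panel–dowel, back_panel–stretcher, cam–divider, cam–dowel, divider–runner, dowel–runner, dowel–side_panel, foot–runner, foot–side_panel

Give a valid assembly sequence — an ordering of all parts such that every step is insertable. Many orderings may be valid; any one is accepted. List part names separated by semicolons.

divider; runner; dowel; back_panel; foot; stretcher; side_panel; cam

1. divider@(0, 0, 1) [-x clear] — {divider}
2. runner@(1, 0, 1) [+x clear] — {divider, runner}
3. dowel@(1, 0, 0) [-y clear] — {divider, dowel, runner}
4. back_panel@(2, 0, 0) [-y clear] — {back_panel, divider, dowel, runner}
5. foot@(1, -1, 1) [-x clear] — {back_panel, divider, dowel, foot, runner}
6. stretcher@(3, 0, 0) [+y clear] — {back_panel, divider, dowel, foot, runner, stretcher}
7. side_panel@(1, -1, 0) [-x clear] — {back_panel, divider, dowel, foot, runner, side_panel, stretcher}
8. cam@(0, 0, 0) [-y clear] — {back_panel, cam, divider, dowel, foot, runner, side_panel, stretcher}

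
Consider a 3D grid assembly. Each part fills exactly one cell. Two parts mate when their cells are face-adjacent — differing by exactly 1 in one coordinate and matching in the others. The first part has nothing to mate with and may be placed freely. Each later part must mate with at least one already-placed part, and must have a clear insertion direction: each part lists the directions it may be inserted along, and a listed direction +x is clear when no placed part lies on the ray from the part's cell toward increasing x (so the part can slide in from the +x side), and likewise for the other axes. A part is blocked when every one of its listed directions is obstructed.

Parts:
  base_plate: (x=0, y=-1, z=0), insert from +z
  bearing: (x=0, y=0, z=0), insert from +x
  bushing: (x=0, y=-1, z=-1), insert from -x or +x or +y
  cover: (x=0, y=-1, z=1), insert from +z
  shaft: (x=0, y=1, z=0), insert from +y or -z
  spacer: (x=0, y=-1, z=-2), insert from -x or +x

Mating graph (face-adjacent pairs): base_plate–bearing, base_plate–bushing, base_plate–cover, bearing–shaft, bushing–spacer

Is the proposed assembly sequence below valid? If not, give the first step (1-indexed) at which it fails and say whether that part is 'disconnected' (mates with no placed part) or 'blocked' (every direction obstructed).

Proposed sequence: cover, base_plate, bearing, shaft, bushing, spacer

1. cover@(0, -1, 1) [+z clear] — {cover}
2. base_plate@(0, -1, 0) — +z all obstructed ⇒ blocked

Invalid at step 2 (blocked)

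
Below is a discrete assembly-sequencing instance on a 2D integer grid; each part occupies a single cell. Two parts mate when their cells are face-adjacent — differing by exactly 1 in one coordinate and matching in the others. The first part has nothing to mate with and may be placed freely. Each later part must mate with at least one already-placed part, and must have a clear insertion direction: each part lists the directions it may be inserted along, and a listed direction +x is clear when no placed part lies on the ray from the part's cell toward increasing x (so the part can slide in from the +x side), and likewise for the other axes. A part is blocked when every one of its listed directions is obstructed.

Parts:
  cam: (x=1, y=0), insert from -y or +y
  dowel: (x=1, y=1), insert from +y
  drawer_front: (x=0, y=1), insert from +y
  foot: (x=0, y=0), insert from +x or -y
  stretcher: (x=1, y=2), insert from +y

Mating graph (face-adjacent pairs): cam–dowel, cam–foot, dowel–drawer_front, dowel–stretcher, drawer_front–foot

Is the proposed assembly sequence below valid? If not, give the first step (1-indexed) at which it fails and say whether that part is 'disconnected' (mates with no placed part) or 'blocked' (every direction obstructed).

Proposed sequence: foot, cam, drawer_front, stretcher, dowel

Invalid at step 4 (disconnected)

1. foot@(0, 0) [+x clear] — {foot}
2. cam@(1, 0) [-y clear] — {cam, foot}
3. drawer_front@(0, 1) [+y clear] — {cam, drawer_front, foot}
4. stretcher@(1, 2) — no placed neighbour ⇒ disconnected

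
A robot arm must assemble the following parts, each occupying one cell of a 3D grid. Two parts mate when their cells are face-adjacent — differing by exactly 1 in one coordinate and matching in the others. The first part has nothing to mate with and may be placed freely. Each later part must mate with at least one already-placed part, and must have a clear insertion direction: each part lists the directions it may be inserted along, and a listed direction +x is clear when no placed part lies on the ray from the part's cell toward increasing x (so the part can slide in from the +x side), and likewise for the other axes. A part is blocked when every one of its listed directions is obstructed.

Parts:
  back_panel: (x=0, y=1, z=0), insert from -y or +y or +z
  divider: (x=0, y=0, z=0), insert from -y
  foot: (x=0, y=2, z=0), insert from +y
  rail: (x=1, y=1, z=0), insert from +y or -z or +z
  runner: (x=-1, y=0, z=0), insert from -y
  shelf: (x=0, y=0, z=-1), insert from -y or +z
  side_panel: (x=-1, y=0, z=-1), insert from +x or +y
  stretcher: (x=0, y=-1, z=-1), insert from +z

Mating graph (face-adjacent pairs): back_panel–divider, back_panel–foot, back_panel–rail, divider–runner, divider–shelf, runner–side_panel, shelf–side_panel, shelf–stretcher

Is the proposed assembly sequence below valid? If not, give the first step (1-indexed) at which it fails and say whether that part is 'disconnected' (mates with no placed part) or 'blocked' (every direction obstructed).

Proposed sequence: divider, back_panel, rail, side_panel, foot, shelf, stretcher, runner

1. divider@(0, 0, 0) [-y clear] — {divider}
2. back_panel@(0, 1, 0) [+y clear] — {back_panel, divider}
3. rail@(1, 1, 0) [+y clear] — {back_panel, divider, rail}
4. side_panel@(-1, 0, -1) — no placed neighbour ⇒ disconnected

Invalid at step 4 (disconnected)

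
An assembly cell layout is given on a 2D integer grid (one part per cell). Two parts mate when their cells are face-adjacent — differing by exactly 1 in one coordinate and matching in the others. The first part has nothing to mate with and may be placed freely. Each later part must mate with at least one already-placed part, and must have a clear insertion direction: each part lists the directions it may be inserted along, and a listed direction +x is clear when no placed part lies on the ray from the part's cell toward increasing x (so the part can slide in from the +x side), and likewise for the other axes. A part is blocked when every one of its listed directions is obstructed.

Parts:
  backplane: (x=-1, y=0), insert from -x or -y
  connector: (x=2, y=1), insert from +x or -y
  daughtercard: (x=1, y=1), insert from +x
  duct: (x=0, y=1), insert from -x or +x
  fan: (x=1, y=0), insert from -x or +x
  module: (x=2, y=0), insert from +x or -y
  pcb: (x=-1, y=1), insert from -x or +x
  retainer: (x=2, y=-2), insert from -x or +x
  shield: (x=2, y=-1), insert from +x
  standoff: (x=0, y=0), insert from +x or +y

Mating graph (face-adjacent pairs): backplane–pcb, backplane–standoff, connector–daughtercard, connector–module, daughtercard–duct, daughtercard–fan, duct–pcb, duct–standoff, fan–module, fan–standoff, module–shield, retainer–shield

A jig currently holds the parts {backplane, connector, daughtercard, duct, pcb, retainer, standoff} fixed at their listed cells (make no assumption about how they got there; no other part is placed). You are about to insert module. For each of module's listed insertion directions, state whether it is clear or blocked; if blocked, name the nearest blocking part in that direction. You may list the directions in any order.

+x: ray from module(2, 0) has no placed part ⇒ clear
-y: nearest on ray is retainer@(2, -2) ⇒ blocked

+x: clear; -y: blocked by retainer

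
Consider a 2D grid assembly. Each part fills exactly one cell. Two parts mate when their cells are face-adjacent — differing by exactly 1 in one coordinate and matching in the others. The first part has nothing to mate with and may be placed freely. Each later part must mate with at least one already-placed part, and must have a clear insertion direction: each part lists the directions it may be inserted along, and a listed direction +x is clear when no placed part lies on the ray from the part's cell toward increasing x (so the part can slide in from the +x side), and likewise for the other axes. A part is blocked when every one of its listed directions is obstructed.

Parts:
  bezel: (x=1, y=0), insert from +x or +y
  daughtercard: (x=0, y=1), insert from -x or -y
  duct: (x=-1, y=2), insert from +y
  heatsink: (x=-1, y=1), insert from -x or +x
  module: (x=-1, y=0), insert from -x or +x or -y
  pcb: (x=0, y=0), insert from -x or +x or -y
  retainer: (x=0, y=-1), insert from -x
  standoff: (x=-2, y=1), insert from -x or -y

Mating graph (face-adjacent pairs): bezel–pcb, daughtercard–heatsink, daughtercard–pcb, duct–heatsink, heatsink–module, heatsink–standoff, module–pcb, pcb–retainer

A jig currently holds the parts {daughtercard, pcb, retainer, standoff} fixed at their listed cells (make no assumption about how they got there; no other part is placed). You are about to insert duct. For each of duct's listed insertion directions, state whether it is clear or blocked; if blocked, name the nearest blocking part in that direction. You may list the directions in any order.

+y: clear

+y: ray from duct(-1, 2) has no placed part ⇒ clear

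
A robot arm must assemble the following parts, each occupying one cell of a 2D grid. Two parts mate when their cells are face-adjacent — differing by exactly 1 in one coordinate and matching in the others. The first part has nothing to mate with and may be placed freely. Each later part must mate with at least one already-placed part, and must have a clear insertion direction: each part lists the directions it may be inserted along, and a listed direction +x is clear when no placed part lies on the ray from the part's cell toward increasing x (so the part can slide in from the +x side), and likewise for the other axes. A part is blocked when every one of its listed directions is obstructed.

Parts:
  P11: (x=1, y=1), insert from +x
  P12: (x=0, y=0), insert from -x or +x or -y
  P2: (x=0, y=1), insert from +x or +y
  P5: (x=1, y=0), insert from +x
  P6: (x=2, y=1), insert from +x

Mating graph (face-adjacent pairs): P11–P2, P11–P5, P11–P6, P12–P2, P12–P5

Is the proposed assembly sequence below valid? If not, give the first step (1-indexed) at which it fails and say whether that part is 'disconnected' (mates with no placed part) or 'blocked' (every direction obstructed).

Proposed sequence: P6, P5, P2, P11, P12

Invalid at step 2 (disconnected)

1. P6@(2, 1) [+x clear] — {P6}
2. P5@(1, 0) — no placed neighbour ⇒ disconnected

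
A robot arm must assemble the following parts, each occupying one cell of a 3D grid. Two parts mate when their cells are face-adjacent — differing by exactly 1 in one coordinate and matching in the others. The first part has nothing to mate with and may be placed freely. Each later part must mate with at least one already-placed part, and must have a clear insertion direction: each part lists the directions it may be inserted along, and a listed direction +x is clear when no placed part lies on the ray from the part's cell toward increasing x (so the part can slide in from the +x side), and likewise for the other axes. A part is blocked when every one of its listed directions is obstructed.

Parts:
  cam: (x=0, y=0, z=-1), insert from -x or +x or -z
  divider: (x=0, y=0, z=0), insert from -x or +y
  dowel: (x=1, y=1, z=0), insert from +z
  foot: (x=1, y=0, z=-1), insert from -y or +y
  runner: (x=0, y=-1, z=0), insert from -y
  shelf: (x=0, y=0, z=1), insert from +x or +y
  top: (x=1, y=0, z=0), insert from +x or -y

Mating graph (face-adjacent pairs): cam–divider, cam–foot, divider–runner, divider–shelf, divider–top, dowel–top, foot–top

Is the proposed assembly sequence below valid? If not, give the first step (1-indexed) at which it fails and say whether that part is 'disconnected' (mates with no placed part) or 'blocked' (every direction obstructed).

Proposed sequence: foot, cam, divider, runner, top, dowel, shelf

Valid

1. foot@(1, 0, -1) [-y clear] — {foot}
2. cam@(0, 0, -1) [-x clear] — {cam, foot}
3. divider@(0, 0, 0) [-x clear] — {cam, divider, foot}
4. runner@(0, -1, 0) [-y clear] — {cam, divider, foot, runner}
5. top@(1, 0, 0) [+x clear] — {cam, divider, foot, runner, top}
6. dowel@(1, 1, 0) [+z clear] — {cam, divider, dowel, foot, runner, top}
7. shelf@(0, 0, 1) [+x clear] — {cam, divider, dowel, foot, runner, shelf, top}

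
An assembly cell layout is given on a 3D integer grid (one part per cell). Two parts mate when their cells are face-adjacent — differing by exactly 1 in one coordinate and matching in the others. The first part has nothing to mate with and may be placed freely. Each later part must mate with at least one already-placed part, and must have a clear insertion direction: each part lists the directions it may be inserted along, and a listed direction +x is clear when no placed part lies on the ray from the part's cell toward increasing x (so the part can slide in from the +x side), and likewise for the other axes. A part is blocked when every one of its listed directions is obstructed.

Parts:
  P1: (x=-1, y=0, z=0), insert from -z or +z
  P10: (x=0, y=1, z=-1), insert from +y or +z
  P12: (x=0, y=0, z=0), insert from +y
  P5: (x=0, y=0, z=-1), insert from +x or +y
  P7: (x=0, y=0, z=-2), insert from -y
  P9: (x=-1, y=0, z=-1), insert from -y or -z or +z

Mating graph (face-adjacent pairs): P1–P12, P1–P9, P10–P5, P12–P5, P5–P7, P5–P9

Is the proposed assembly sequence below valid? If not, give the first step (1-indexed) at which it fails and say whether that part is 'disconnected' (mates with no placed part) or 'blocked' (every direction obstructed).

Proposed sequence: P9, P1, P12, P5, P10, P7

Valid

1. P9@(-1, 0, -1) [-y clear] — {P9}
2. P1@(-1, 0, 0) [+z clear] — {P1, P9}
3. P12@(0, 0, 0) [+y clear] — {P1, P12, P9}
4. P5@(0, 0, -1) [+x clear] — {P1, P12, P5, P9}
5. P10@(0, 1, -1) [+y clear] — {P1, P10, P12, P5, P9}
6. P7@(0, 0, -2) [-y clear] — {P1, P10, P12, P5, P7, P9}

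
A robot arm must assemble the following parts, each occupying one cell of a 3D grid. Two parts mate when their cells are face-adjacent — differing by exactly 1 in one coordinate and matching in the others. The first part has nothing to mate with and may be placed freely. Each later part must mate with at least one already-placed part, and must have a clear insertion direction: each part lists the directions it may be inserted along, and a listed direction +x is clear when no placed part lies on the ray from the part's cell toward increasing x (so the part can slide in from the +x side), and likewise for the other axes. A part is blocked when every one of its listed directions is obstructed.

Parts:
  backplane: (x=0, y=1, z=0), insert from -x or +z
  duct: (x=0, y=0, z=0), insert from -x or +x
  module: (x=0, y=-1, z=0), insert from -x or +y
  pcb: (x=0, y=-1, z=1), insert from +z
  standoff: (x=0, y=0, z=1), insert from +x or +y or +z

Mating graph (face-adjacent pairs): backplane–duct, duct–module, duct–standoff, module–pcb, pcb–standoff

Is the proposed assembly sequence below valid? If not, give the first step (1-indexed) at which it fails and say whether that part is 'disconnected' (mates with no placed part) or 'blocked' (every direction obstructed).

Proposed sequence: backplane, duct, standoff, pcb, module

1. backplane@(0, 1, 0) [-x clear] — {backplane}
2. duct@(0, 0, 0) [-x clear] — {backplane, duct}
3. standoff@(0, 0, 1) [+x clear] — {backplane, duct, standoff}
4. pcb@(0, -1, 1) [+z clear] — {backplane, duct, pcb, standoff}
5. module@(0, -1, 0) [-x clear] — {backplane, duct, module, pcb, standoff}

Valid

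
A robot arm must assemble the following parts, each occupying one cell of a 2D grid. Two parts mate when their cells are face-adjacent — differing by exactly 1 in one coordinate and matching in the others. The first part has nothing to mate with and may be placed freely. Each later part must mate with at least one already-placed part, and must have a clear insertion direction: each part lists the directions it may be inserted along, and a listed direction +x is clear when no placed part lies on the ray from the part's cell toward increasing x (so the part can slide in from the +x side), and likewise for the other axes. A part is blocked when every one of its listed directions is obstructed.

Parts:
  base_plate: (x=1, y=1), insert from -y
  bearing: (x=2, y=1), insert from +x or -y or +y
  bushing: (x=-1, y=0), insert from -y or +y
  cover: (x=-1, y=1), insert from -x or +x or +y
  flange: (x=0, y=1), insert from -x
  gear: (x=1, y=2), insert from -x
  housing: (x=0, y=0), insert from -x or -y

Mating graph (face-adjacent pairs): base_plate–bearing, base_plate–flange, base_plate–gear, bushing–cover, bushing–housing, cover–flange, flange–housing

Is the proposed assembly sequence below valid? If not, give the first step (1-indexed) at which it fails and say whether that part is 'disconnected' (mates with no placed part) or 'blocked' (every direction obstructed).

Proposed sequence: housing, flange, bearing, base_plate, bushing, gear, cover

1. housing@(0, 0) [-x clear] — {housing}
2. flange@(0, 1) [-x clear] — {flange, housing}
3. bearing@(2, 1) — no placed neighbour ⇒ disconnected

Invalid at step 3 (disconnected)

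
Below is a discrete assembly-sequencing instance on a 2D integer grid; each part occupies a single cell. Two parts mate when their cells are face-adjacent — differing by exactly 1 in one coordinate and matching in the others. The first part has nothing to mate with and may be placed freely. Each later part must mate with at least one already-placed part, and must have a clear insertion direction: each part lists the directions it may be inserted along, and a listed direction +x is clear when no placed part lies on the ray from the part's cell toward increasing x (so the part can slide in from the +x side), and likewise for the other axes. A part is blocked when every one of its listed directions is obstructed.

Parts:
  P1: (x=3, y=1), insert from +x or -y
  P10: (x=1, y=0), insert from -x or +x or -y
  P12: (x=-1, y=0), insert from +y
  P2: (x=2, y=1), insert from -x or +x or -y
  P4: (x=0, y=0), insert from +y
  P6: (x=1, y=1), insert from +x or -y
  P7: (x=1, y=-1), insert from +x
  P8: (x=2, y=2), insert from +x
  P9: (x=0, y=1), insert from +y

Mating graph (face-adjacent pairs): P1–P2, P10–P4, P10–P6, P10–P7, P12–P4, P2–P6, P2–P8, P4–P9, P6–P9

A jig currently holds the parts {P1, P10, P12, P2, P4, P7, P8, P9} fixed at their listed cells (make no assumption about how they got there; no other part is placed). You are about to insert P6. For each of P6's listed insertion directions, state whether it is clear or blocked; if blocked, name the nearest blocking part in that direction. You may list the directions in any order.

+x: blocked by P2; -y: blocked by P10

+x: nearest on ray is P2@(2, 1) ⇒ blocked
-y: nearest on ray is P10@(1, 0) ⇒ blocked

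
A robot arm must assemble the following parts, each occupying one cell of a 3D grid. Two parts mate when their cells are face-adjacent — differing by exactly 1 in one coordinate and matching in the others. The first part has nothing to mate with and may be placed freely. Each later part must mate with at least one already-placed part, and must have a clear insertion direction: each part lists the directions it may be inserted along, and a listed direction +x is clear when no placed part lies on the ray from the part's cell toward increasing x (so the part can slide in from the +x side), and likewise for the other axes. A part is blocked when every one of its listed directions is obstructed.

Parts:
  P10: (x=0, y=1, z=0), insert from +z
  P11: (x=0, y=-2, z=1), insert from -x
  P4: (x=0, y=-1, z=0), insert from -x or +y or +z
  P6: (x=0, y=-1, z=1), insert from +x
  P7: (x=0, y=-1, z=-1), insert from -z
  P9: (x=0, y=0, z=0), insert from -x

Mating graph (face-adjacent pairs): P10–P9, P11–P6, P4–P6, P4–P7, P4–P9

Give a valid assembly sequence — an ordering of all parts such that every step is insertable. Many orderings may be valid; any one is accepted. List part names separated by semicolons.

P6; P11; P4; P7; P9; P10

1. P6@(0, -1, 1) [+x clear] — {P6}
2. P11@(0, -2, 1) [-x clear] — {P11, P6}
3. P4@(0, -1, 0) [-x clear] — {P11, P4, P6}
4. P7@(0, -1, -1) [-z clear] — {P11, P4, P6, P7}
5. P9@(0, 0, 0) [-x clear] — {P11, P4, P6, P7, P9}
6. P10@(0, 1, 0) [+z clear] — {P10, P11, P4, P6, P7, P9}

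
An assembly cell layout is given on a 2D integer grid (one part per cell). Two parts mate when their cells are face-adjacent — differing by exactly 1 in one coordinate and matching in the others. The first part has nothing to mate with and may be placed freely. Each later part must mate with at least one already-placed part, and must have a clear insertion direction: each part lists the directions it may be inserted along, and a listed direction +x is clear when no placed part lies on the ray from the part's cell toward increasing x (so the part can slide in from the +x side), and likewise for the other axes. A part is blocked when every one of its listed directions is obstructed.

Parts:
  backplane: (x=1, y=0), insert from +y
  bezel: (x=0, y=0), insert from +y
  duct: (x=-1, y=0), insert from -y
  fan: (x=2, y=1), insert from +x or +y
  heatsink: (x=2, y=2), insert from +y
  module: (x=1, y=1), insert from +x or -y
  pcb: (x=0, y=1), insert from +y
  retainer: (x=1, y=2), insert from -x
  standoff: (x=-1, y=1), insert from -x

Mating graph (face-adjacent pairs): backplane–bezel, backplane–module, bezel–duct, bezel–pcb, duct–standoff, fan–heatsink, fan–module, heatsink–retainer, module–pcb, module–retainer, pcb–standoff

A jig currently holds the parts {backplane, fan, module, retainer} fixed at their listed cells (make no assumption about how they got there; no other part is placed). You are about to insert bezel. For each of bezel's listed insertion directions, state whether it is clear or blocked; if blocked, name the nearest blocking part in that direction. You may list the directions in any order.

+y: ray from bezel(0, 0) has no placed part ⇒ clear

+y: clear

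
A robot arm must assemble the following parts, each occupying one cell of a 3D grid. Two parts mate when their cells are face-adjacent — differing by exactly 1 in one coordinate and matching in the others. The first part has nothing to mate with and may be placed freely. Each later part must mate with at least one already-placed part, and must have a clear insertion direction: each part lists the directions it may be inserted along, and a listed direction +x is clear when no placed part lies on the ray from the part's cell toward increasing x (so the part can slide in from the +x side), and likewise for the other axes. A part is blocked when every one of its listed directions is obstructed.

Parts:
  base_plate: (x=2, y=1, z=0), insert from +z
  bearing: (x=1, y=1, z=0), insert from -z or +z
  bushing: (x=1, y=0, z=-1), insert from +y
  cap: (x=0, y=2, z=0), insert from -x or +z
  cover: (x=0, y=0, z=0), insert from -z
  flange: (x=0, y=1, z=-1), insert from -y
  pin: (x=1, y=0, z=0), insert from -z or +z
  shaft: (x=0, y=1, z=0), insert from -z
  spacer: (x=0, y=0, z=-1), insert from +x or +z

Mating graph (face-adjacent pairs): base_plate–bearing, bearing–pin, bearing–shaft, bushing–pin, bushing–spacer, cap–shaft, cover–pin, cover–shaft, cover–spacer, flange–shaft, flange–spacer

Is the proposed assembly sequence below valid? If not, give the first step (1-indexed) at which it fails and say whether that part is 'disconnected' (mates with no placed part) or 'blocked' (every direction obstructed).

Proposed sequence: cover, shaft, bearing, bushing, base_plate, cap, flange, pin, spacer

Invalid at step 4 (disconnected)

1. cover@(0, 0, 0) [-z clear] — {cover}
2. shaft@(0, 1, 0) [-z clear] — {cover, shaft}
3. bearing@(1, 1, 0) [-z clear] — {bearing, cover, shaft}
4. bushing@(1, 0, -1) — no placed neighbour ⇒ disconnected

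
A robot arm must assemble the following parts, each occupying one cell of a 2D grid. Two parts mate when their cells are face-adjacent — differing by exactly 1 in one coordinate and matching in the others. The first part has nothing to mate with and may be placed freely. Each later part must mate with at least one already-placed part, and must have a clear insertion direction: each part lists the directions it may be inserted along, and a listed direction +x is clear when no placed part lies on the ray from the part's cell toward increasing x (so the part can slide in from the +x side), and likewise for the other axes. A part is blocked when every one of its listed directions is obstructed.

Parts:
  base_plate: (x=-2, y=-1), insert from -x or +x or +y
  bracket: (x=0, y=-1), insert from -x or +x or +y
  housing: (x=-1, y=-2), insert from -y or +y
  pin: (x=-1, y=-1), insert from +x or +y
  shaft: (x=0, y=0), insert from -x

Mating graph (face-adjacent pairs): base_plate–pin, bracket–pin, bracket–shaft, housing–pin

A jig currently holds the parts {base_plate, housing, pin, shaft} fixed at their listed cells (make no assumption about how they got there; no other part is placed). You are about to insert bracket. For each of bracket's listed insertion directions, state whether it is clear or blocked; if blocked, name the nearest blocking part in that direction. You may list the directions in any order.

+x: clear; +y: blocked by shaft; -x: blocked by pin

-x: nearest on ray is pin@(-1, -1) ⇒ blocked
+x: ray from bracket(0, -1) has no placed part ⇒ clear
+y: nearest on ray is shaft@(0, 0) ⇒ blocked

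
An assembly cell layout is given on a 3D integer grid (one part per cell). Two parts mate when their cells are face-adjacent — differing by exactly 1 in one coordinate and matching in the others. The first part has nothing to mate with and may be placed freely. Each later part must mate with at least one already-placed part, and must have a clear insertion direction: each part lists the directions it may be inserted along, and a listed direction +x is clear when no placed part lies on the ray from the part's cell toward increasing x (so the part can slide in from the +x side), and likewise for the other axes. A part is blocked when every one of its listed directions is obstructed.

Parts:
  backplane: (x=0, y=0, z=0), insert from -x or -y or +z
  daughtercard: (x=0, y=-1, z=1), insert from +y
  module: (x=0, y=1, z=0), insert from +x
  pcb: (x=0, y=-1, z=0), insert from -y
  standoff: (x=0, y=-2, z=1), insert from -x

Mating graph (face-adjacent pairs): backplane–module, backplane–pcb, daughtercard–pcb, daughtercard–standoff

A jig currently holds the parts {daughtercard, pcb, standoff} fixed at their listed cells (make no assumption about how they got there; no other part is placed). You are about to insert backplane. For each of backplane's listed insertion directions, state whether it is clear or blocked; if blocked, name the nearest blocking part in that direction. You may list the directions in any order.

-x: ray from backplane(0, 0, 0) has no placed part ⇒ clear
-y: nearest on ray is pcb@(0, -1, 0) ⇒ blocked
+z: ray from backplane(0, 0, 0) has no placed part ⇒ clear

+z: clear; -x: clear; -y: blocked by pcb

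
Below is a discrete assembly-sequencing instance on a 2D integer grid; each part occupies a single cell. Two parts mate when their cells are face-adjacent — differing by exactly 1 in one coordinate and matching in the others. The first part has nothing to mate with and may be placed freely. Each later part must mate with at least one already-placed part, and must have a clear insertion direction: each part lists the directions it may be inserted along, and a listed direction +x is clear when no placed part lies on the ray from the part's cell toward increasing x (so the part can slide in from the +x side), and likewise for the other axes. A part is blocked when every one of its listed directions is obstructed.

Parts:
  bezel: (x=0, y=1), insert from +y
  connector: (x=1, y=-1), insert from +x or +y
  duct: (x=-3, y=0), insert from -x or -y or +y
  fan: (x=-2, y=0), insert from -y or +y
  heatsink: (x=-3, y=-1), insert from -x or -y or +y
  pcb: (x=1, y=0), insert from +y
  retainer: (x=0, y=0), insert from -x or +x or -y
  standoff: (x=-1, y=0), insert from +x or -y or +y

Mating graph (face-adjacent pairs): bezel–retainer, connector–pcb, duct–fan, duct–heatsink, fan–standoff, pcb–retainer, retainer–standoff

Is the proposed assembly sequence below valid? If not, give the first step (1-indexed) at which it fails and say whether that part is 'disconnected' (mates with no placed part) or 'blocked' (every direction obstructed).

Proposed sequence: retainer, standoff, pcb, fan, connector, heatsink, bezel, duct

Invalid at step 6 (disconnected)

1. retainer@(0, 0) [-x clear] — {retainer}
2. standoff@(-1, 0) [-y clear] — {retainer, standoff}
3. pcb@(1, 0) [+y clear] — {pcb, retainer, standoff}
4. fan@(-2, 0) [-y clear] — {fan, pcb, retainer, standoff}
5. connector@(1, -1) [+x clear] — {connector, fan, pcb, retainer, standoff}
6. heatsink@(-3, -1) — no placed neighbour ⇒ disconnected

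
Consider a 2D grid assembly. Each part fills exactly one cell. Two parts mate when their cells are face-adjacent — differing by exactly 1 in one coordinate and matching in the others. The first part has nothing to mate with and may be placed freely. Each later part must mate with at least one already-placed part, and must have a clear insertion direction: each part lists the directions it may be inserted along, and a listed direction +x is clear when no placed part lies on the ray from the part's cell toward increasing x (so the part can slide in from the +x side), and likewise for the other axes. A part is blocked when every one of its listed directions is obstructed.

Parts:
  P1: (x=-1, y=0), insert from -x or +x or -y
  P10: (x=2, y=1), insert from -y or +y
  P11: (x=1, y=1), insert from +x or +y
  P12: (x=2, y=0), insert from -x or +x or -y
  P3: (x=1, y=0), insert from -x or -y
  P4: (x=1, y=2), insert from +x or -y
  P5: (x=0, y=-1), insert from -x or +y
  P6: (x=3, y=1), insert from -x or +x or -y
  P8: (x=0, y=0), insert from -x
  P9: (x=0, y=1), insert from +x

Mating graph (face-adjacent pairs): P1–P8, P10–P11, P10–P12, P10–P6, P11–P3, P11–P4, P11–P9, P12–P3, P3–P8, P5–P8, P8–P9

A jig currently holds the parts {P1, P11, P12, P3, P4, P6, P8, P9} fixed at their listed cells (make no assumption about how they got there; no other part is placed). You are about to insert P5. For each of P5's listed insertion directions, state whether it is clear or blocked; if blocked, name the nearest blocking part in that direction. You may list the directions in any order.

-x: ray from P5(0, -1) has no placed part ⇒ clear
+y: nearest on ray is P8@(0, 0) ⇒ blocked

+y: blocked by P8; -x: clear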